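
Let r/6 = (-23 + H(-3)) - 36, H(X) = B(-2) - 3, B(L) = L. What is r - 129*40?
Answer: -5544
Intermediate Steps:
H(X) = -5 (H(X) = -2 - 3 = -5)
r = -384 (r = 6*((-23 - 5) - 36) = 6*(-28 - 36) = 6*(-64) = -384)
r - 129*40 = -384 - 129*40 = -384 - 5160 = -5544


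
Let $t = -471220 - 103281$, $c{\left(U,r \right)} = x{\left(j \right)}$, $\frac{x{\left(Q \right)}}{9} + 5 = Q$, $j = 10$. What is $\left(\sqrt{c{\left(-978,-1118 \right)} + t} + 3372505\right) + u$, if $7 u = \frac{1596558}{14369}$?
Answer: $\frac{339218266973}{100583} + 2 i \sqrt{143614} \approx 3.3725 \cdot 10^{6} + 757.93 i$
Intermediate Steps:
$x{\left(Q \right)} = -45 + 9 Q$
$c{\left(U,r \right)} = 45$ ($c{\left(U,r \right)} = -45 + 9 \cdot 10 = -45 + 90 = 45$)
$u = \frac{1596558}{100583}$ ($u = \frac{1596558 \cdot \frac{1}{14369}}{7} = \frac{1}{7} \cdot \frac{1596558}{14369} = \frac{1596558}{100583} \approx 15.873$)
$t = -574501$ ($t = -471220 - 103281 = -574501$)
$\left(\sqrt{c{\left(-978,-1118 \right)} + t} + 3372505\right) + u = \left(\sqrt{45 - 574501} + 3372505\right) + \frac{1596558}{100583} = \left(\sqrt{-574456} + 3372505\right) + \frac{1596558}{100583} = \left(2 i \sqrt{143614} + 3372505\right) + \frac{1596558}{100583} = \left(3372505 + 2 i \sqrt{143614}\right) + \frac{1596558}{100583} = \frac{339218266973}{100583} + 2 i \sqrt{143614}$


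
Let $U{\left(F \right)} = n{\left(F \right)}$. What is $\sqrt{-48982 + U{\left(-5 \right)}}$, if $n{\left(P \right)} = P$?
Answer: $3 i \sqrt{5443} \approx 221.33 i$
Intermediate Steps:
$U{\left(F \right)} = F$
$\sqrt{-48982 + U{\left(-5 \right)}} = \sqrt{-48982 - 5} = \sqrt{-48987} = 3 i \sqrt{5443}$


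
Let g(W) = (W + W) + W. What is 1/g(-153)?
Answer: -1/459 ≈ -0.0021787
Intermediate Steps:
g(W) = 3*W (g(W) = 2*W + W = 3*W)
1/g(-153) = 1/(3*(-153)) = 1/(-459) = -1/459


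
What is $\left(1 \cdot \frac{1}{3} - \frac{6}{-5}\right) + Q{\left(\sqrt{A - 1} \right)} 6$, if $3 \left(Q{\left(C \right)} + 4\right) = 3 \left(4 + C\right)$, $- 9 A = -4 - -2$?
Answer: $\frac{23}{15} + 2 i \sqrt{7} \approx 1.5333 + 5.2915 i$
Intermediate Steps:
$A = \frac{2}{9}$ ($A = - \frac{-4 - -2}{9} = - \frac{-4 + 2}{9} = \left(- \frac{1}{9}\right) \left(-2\right) = \frac{2}{9} \approx 0.22222$)
$Q{\left(C \right)} = C$ ($Q{\left(C \right)} = -4 + \frac{3 \left(4 + C\right)}{3} = -4 + \frac{12 + 3 C}{3} = -4 + \left(4 + C\right) = C$)
$\left(1 \cdot \frac{1}{3} - \frac{6}{-5}\right) + Q{\left(\sqrt{A - 1} \right)} 6 = \left(1 \cdot \frac{1}{3} - \frac{6}{-5}\right) + \sqrt{\frac{2}{9} - 1} \cdot 6 = \left(1 \cdot \frac{1}{3} - - \frac{6}{5}\right) + \sqrt{- \frac{7}{9}} \cdot 6 = \left(\frac{1}{3} + \frac{6}{5}\right) + \frac{i \sqrt{7}}{3} \cdot 6 = \frac{23}{15} + 2 i \sqrt{7}$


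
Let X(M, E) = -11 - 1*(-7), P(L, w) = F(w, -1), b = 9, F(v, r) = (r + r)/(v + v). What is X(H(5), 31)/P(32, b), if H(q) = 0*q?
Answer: 36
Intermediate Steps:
F(v, r) = r/v (F(v, r) = (2*r)/((2*v)) = (2*r)*(1/(2*v)) = r/v)
P(L, w) = -1/w
H(q) = 0
X(M, E) = -4 (X(M, E) = -11 + 7 = -4)
X(H(5), 31)/P(32, b) = -4/((-1/9)) = -4/((-1*1/9)) = -4/(-1/9) = -4*(-9) = 36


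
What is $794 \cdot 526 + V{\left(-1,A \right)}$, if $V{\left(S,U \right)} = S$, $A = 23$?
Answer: $417643$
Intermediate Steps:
$794 \cdot 526 + V{\left(-1,A \right)} = 794 \cdot 526 - 1 = 417644 - 1 = 417643$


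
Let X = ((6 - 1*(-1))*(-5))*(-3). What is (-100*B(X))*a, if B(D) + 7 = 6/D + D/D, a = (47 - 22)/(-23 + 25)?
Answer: 52000/7 ≈ 7428.6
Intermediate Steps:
a = 25/2 ≈ 12.500
X = 105 (X = ((6 + 1)*(-5))*(-3) = (7*(-5))*(-3) = -35*(-3) = 105)
B(D) = -6 + 6/D (B(D) = -7 + (6/D + D/D) = -7 + (6/D + 1) = -7 + (1 + 6/D) = -6 + 6/D)
(-100*B(X))*a = -100*(-6 + 6/105)*(25/2) = -100*(-6 + 6*(1/105))*(25/2) = -100*(-6 + 2/35)*(25/2) = -100*(-208/35)*(25/2) = (4160/7)*(25/2) = 52000/7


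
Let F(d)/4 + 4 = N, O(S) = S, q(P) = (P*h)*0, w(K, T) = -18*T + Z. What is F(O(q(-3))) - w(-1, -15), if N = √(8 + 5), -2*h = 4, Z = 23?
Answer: -309 + 4*√13 ≈ -294.58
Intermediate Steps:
h = -2 (h = -½*4 = -2)
w(K, T) = 23 - 18*T (w(K, T) = -18*T + 23 = 23 - 18*T)
q(P) = 0 (q(P) = (P*(-2))*0 = -2*P*0 = 0)
N = √13 ≈ 3.6056
F(d) = -16 + 4*√13
F(O(q(-3))) - w(-1, -15) = (-16 + 4*√13) - (23 - 18*(-15)) = (-16 + 4*√13) - (23 + 270) = (-16 + 4*√13) - 1*293 = (-16 + 4*√13) - 293 = -309 + 4*√13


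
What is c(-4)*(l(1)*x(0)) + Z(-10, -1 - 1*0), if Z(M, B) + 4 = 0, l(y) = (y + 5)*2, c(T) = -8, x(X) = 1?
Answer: -100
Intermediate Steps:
l(y) = 10 + 2*y (l(y) = (5 + y)*2 = 10 + 2*y)
Z(M, B) = -4 (Z(M, B) = -4 + 0 = -4)
c(-4)*(l(1)*x(0)) + Z(-10, -1 - 1*0) = -8*(10 + 2*1) - 4 = -8*(10 + 2) - 4 = -96 - 4 = -100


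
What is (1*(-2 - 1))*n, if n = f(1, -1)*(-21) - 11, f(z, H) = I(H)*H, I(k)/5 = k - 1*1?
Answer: 663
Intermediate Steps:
I(k) = -5 + 5*k (I(k) = 5*(k - 1*1) = 5*(k - 1) = 5*(-1 + k) = -5 + 5*k)
f(z, H) = H*(-5 + 5*H) (f(z, H) = (-5 + 5*H)*H = H*(-5 + 5*H))
n = -221 (n = (5*(-1)*(-1 - 1))*(-21) - 11 = (5*(-1)*(-2))*(-21) - 11 = 10*(-21) - 11 = -210 - 11 = -221)
(1*(-2 - 1))*n = (1*(-2 - 1))*(-221) = (1*(-3))*(-221) = -3*(-221) = 663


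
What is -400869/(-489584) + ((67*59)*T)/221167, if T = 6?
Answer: 1496581305/1616116784 ≈ 0.92603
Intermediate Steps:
-400869/(-489584) + ((67*59)*T)/221167 = -400869/(-489584) + ((67*59)*6)/221167 = -400869*(-1/489584) + (3953*6)*(1/221167) = 400869/489584 + 23718*(1/221167) = 400869/489584 + 354/3301 = 1496581305/1616116784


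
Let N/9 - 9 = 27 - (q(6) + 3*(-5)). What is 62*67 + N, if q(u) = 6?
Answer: 4559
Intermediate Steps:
N = 405 (N = 81 + 9*(27 - (6 + 3*(-5))) = 81 + 9*(27 - (6 - 15)) = 81 + 9*(27 - 1*(-9)) = 81 + 9*(27 + 9) = 81 + 9*36 = 81 + 324 = 405)
62*67 + N = 62*67 + 405 = 4154 + 405 = 4559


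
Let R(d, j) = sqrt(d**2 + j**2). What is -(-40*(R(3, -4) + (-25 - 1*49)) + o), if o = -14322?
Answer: 11562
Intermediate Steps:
-(-40*(R(3, -4) + (-25 - 1*49)) + o) = -(-40*(sqrt(3**2 + (-4)**2) + (-25 - 1*49)) - 14322) = -(-40*(sqrt(9 + 16) + (-25 - 49)) - 14322) = -(-40*(sqrt(25) - 74) - 14322) = -(-40*(5 - 74) - 14322) = -(-40*(-69) - 14322) = -(2760 - 14322) = -1*(-11562) = 11562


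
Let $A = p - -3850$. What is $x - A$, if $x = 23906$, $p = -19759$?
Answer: $39815$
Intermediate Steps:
$A = -15909$ ($A = -19759 - -3850 = -19759 + 3850 = -15909$)
$x - A = 23906 - -15909 = 23906 + 15909 = 39815$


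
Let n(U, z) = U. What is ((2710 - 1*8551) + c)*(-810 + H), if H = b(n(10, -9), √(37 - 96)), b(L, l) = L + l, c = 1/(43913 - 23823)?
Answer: 9387655120/2009 - 117345689*I*√59/20090 ≈ 4.6728e+6 - 44866.0*I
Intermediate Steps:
c = 1/20090 ≈ 4.9776e-5
H = 10 + I*√59 (H = 10 + √(37 - 96) = 10 + √(-59) = 10 + I*√59 ≈ 10.0 + 7.6811*I)
((2710 - 1*8551) + c)*(-810 + H) = ((2710 - 1*8551) + 1/20090)*(-810 + (10 + I*√59)) = ((2710 - 8551) + 1/20090)*(-800 + I*√59) = (-5841 + 1/20090)*(-800 + I*√59) = -117345689*(-800 + I*√59)/20090 = 9387655120/2009 - 117345689*I*√59/20090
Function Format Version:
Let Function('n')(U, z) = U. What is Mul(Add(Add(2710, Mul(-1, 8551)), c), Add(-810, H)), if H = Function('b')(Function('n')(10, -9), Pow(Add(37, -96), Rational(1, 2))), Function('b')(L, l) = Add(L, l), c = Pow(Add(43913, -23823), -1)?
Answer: Add(Rational(9387655120, 2009), Mul(Rational(-117345689, 20090), I, Pow(59, Rational(1, 2)))) ≈ Add(4.6728e+6, Mul(-44866., I))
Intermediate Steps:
c = Rational(1, 20090) (c = Pow(20090, -1) = Rational(1, 20090) ≈ 4.9776e-5)
H = Add(10, Mul(I, Pow(59, Rational(1, 2)))) (H = Add(10, Pow(Add(37, -96), Rational(1, 2))) = Add(10, Pow(-59, Rational(1, 2))) = Add(10, Mul(I, Pow(59, Rational(1, 2)))) ≈ Add(10.000, Mul(7.6811, I)))
Mul(Add(Add(2710, Mul(-1, 8551)), c), Add(-810, H)) = Mul(Add(Add(2710, Mul(-1, 8551)), Rational(1, 20090)), Add(-810, Add(10, Mul(I, Pow(59, Rational(1, 2)))))) = Mul(Add(Add(2710, -8551), Rational(1, 20090)), Add(-800, Mul(I, Pow(59, Rational(1, 2))))) = Mul(Add(-5841, Rational(1, 20090)), Add(-800, Mul(I, Pow(59, Rational(1, 2))))) = Mul(Rational(-117345689, 20090), Add(-800, Mul(I, Pow(59, Rational(1, 2))))) = Add(Rational(9387655120, 2009), Mul(Rational(-117345689, 20090), I, Pow(59, Rational(1, 2))))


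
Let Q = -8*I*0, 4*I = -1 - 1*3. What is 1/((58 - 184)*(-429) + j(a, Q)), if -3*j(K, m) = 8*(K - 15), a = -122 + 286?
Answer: 3/160970 ≈ 1.8637e-5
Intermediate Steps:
I = -1 (I = (-1 - 1*3)/4 = (-1 - 3)/4 = (¼)*(-4) = -1)
Q = 0 (Q = -8*(-1)*0 = 8*0 = 0)
a = 164
j(K, m) = 40 - 8*K/3 (j(K, m) = -8*(K - 15)/3 = -8*(-15 + K)/3 = -(-120 + 8*K)/3 = 40 - 8*K/3)
1/((58 - 184)*(-429) + j(a, Q)) = 1/((58 - 184)*(-429) + (40 - 8/3*164)) = 1/(-126*(-429) + (40 - 1312/3)) = 1/(54054 - 1192/3) = 1/(160970/3) = 3/160970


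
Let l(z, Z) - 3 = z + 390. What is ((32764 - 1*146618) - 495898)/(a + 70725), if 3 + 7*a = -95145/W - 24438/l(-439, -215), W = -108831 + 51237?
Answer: -1884669042256/218836331695 ≈ -8.6122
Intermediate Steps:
l(z, Z) = 393 + z (l(z, Z) = 3 + (z + 390) = 3 + (390 + z) = 393 + z)
W = -57594
a = 233985145/3090878 (a = -3/7 + (-95145/(-57594) - 24438/(393 - 439))/7 = -3/7 + (-95145*(-1/57594) - 24438/(-46))/7 = -3/7 + (31715/19198 - 24438*(-1/46))/7 = -3/7 + (31715/19198 + 12219/23)/7 = -3/7 + (1/7)*(235309807/441554) = -3/7 + 235309807/3090878 = 233985145/3090878 ≈ 75.702)
((32764 - 1*146618) - 495898)/(a + 70725) = ((32764 - 1*146618) - 495898)/(233985145/3090878 + 70725) = ((32764 - 146618) - 495898)/(218836331695/3090878) = (-113854 - 495898)*(3090878/218836331695) = -609752*3090878/218836331695 = -1884669042256/218836331695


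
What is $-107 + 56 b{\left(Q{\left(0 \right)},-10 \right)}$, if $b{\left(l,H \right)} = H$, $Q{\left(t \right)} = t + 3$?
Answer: $-667$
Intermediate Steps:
$Q{\left(t \right)} = 3 + t$
$-107 + 56 b{\left(Q{\left(0 \right)},-10 \right)} = -107 + 56 \left(-10\right) = -107 - 560 = -667$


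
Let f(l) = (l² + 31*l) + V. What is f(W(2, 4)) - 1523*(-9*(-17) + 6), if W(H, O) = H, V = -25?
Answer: -242116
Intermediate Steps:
f(l) = -25 + l² + 31*l (f(l) = (l² + 31*l) - 25 = -25 + l² + 31*l)
f(W(2, 4)) - 1523*(-9*(-17) + 6) = (-25 + 2² + 31*2) - 1523*(-9*(-17) + 6) = (-25 + 4 + 62) - 1523*(153 + 6) = 41 - 1523*159 = 41 - 242157 = -242116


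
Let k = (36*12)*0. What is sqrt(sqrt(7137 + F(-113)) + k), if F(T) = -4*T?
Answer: 7589**(1/4) ≈ 9.3335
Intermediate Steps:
k = 0 (k = 432*0 = 0)
sqrt(sqrt(7137 + F(-113)) + k) = sqrt(sqrt(7137 - 4*(-113)) + 0) = sqrt(sqrt(7137 + 452) + 0) = sqrt(sqrt(7589) + 0) = sqrt(sqrt(7589)) = 7589**(1/4)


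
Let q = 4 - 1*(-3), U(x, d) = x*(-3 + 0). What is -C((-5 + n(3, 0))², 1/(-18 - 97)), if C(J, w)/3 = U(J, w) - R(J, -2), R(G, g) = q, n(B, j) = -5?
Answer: 921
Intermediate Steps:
U(x, d) = -3*x (U(x, d) = x*(-3) = -3*x)
q = 7 (q = 4 + 3 = 7)
R(G, g) = 7
C(J, w) = -21 - 9*J (C(J, w) = 3*(-3*J - 1*7) = 3*(-3*J - 7) = 3*(-7 - 3*J) = -21 - 9*J)
-C((-5 + n(3, 0))², 1/(-18 - 97)) = -(-21 - 9*(-5 - 5)²) = -(-21 - 9*(-10)²) = -(-21 - 9*100) = -(-21 - 900) = -1*(-921) = 921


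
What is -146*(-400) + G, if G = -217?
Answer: 58183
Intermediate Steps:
-146*(-400) + G = -146*(-400) - 217 = 58400 - 217 = 58183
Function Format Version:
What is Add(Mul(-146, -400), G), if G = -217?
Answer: 58183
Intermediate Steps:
Add(Mul(-146, -400), G) = Add(Mul(-146, -400), -217) = Add(58400, -217) = 58183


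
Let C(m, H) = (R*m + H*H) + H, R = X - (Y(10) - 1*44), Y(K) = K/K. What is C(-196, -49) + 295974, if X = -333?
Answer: 355166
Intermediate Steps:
Y(K) = 1
R = -290 (R = -333 - (1 - 1*44) = -333 - (1 - 44) = -333 - 1*(-43) = -333 + 43 = -290)
C(m, H) = H + H**2 - 290*m (C(m, H) = (-290*m + H*H) + H = (-290*m + H**2) + H = (H**2 - 290*m) + H = H + H**2 - 290*m)
C(-196, -49) + 295974 = (-49 + (-49)**2 - 290*(-196)) + 295974 = (-49 + 2401 + 56840) + 295974 = 59192 + 295974 = 355166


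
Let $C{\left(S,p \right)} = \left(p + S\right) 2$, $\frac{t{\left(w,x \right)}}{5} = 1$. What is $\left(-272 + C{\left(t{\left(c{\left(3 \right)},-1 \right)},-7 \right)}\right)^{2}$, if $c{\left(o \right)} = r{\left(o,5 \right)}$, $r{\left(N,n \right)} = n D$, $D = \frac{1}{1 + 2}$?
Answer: $76176$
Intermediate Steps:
$D = \frac{1}{3} \approx 0.33333$
$r{\left(N,n \right)} = \frac{n}{3}$ ($r{\left(N,n \right)} = n \frac{1}{3} = \frac{n}{3}$)
$c{\left(o \right)} = \frac{5}{3}$ ($c{\left(o \right)} = \frac{1}{3} \cdot 5 = \frac{5}{3}$)
$t{\left(w,x \right)} = 5$ ($t{\left(w,x \right)} = 5 \cdot 1 = 5$)
$C{\left(S,p \right)} = 2 S + 2 p$ ($C{\left(S,p \right)} = \left(S + p\right) 2 = 2 S + 2 p$)
$\left(-272 + C{\left(t{\left(c{\left(3 \right)},-1 \right)},-7 \right)}\right)^{2} = \left(-272 + \left(2 \cdot 5 + 2 \left(-7\right)\right)\right)^{2} = \left(-272 + \left(10 - 14\right)\right)^{2} = \left(-272 - 4\right)^{2} = \left(-276\right)^{2} = 76176$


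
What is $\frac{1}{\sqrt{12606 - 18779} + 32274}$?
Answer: $\frac{32274}{1041617249} - \frac{i \sqrt{6173}}{1041617249} \approx 3.0985 \cdot 10^{-5} - 7.5429 \cdot 10^{-8} i$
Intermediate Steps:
$\frac{1}{\sqrt{12606 - 18779} + 32274} = \frac{1}{\sqrt{-6173} + 32274} = \frac{1}{i \sqrt{6173} + 32274} = \frac{1}{32274 + i \sqrt{6173}}$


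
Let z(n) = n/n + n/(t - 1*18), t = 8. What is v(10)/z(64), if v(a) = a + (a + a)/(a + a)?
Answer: -55/27 ≈ -2.0370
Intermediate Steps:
v(a) = 1 + a (v(a) = a + (2*a)/((2*a)) = a + (2*a)*(1/(2*a)) = a + 1 = 1 + a)
z(n) = 1 - n/10 (z(n) = n/n + n/(8 - 1*18) = 1 + n/(8 - 18) = 1 + n/(-10) = 1 + n*(-⅒) = 1 - n/10)
v(10)/z(64) = (1 + 10)/(1 - ⅒*64) = 11/(1 - 32/5) = 11/(-27/5) = 11*(-5/27) = -55/27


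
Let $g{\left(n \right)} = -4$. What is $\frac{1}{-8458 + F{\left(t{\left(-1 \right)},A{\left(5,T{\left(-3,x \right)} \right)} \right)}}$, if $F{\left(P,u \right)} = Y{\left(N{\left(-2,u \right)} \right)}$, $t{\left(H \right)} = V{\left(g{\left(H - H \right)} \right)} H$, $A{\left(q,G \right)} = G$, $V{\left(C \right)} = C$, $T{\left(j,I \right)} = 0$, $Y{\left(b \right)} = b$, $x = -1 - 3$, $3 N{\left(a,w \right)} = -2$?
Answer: $- \frac{3}{25376} \approx -0.00011822$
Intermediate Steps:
$N{\left(a,w \right)} = - \frac{2}{3}$ ($N{\left(a,w \right)} = \frac{1}{3} \left(-2\right) = - \frac{2}{3}$)
$x = -4$
$t{\left(H \right)} = - 4 H$
$F{\left(P,u \right)} = - \frac{2}{3}$
$\frac{1}{-8458 + F{\left(t{\left(-1 \right)},A{\left(5,T{\left(-3,x \right)} \right)} \right)}} = \frac{1}{-8458 - \frac{2}{3}} = \frac{1}{- \frac{25376}{3}} = - \frac{3}{25376}$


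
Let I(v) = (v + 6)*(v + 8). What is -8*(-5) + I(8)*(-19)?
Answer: -4216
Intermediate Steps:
I(v) = (6 + v)*(8 + v)
-8*(-5) + I(8)*(-19) = -8*(-5) + (48 + 8**2 + 14*8)*(-19) = 40 + (48 + 64 + 112)*(-19) = 40 + 224*(-19) = 40 - 4256 = -4216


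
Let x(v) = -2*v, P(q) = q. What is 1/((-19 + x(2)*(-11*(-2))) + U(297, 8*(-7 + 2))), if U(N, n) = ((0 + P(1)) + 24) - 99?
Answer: -1/181 ≈ -0.0055249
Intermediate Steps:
U(N, n) = -74 (U(N, n) = ((0 + 1) + 24) - 99 = (1 + 24) - 99 = 25 - 99 = -74)
1/((-19 + x(2)*(-11*(-2))) + U(297, 8*(-7 + 2))) = 1/((-19 + (-2*2)*(-11*(-2))) - 74) = 1/((-19 - 4*22) - 74) = 1/((-19 - 88) - 74) = 1/(-107 - 74) = 1/(-181) = -1/181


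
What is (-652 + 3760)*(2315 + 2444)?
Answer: 14790972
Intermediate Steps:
(-652 + 3760)*(2315 + 2444) = 3108*4759 = 14790972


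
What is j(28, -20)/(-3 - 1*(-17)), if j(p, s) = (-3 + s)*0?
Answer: 0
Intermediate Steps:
j(p, s) = 0
j(28, -20)/(-3 - 1*(-17)) = 0/(-3 - 1*(-17)) = 0/(-3 + 17) = 0/14 = (1/14)*0 = 0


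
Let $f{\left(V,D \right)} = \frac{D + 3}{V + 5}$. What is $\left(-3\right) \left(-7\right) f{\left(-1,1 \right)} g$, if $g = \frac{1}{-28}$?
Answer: $- \frac{3}{4} \approx -0.75$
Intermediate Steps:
$g = - \frac{1}{28} \approx -0.035714$
$f{\left(V,D \right)} = \frac{3 + D}{5 + V}$
$\left(-3\right) \left(-7\right) f{\left(-1,1 \right)} g = \left(-3\right) \left(-7\right) \frac{3 + 1}{5 - 1} \left(- \frac{1}{28}\right) = 21 \cdot \frac{1}{4} \cdot 4 \left(- \frac{1}{28}\right) = 21 \cdot 1 \left(- \frac{1}{28}\right) = 21 \left(- \frac{1}{28}\right) = - \frac{3}{4}$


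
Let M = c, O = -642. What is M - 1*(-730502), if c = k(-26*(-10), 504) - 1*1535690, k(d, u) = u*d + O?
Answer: -674790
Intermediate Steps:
k(d, u) = -642 + d*u (k(d, u) = u*d - 642 = d*u - 642 = -642 + d*u)
c = -1405292 (c = (-642 - 26*(-10)*504) - 1*1535690 = (-642 + 260*504) - 1535690 = (-642 + 131040) - 1535690 = 130398 - 1535690 = -1405292)
M = -1405292
M - 1*(-730502) = -1405292 - 1*(-730502) = -1405292 + 730502 = -674790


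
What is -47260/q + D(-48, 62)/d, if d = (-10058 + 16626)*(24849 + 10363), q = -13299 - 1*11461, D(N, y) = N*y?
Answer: 17077907335/8947351594 ≈ 1.9087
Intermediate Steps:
q = -24760 (q = -13299 - 11461 = -24760)
d = 231272416 (d = 6568*35212 = 231272416)
-47260/q + D(-48, 62)/d = -47260/(-24760) - 48*62/231272416 = -47260*(-1/24760) - 2976*1/231272416 = 2363/1238 - 93/7227263 = 17077907335/8947351594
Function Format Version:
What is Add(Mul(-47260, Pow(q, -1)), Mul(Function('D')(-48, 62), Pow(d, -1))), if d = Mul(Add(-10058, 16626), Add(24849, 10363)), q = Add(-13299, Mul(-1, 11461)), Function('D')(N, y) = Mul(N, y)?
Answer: Rational(17077907335, 8947351594) ≈ 1.9087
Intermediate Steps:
q = -24760 (q = Add(-13299, -11461) = -24760)
d = 231272416 (d = Mul(6568, 35212) = 231272416)
Add(Mul(-47260, Pow(q, -1)), Mul(Function('D')(-48, 62), Pow(d, -1))) = Add(Mul(-47260, Pow(-24760, -1)), Mul(Mul(-48, 62), Pow(231272416, -1))) = Add(Mul(-47260, Rational(-1, 24760)), Mul(-2976, Rational(1, 231272416))) = Add(Rational(2363, 1238), Rational(-93, 7227263)) = Rational(17077907335, 8947351594)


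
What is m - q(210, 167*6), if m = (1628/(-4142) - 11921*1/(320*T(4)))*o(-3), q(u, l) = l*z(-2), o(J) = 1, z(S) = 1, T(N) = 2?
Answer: -1353300231/1325440 ≈ -1021.0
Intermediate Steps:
q(u, l) = l (q(u, l) = l*1 = l)
m = -25209351/1325440 (m = (1628/(-4142) - 11921/((2*(-20))*(-16)))*1 = (1628*(-1/4142) - 11921/((-40*(-16))))*1 = (-814/2071 - 11921/640)*1 = -25209351/1325440*1 = -25209351/1325440 ≈ -19.020)
m - q(210, 167*6) = -25209351/1325440 - 167*6 = -25209351/1325440 - 1*1002 = -25209351/1325440 - 1002 = -1353300231/1325440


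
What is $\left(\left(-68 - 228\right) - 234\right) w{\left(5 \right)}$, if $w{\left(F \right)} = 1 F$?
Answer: $-2650$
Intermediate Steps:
$w{\left(F \right)} = F$
$\left(\left(-68 - 228\right) - 234\right) w{\left(5 \right)} = \left(\left(-68 - 228\right) - 234\right) 5 = \left(-296 - 234\right) 5 = \left(-530\right) 5 = -2650$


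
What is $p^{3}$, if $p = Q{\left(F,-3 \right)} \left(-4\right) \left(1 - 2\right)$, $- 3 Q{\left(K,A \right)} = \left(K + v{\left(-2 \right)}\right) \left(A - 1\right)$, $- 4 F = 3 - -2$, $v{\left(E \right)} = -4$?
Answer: $-21952$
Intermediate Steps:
$F = - \frac{5}{4}$ ($F = - \frac{3 - -2}{4} = - \frac{3 + 2}{4} = \left(- \frac{1}{4}\right) 5 = - \frac{5}{4} \approx -1.25$)
$Q{\left(K,A \right)} = - \frac{\left(-1 + A\right) \left(-4 + K\right)}{3}$ ($Q{\left(K,A \right)} = - \frac{\left(K - 4\right) \left(A - 1\right)}{3} = - \frac{\left(-4 + K\right) \left(-1 + A\right)}{3} = - \frac{\left(-1 + A\right) \left(-4 + K\right)}{3}$)
$p = -28$ ($p = \left(- \frac{4}{3} + \frac{1}{3} \left(- \frac{5}{4}\right) + \frac{4}{3} \left(-3\right) - \left(-1\right) \left(- \frac{5}{4}\right)\right) \left(-4\right) \left(1 - 2\right) = \left(- \frac{4}{3} - \frac{5}{12} - 4 - \frac{5}{4}\right) \left(-4\right) \left(1 - 2\right) = \left(-7\right) \left(-4\right) \left(-1\right) = 28 \left(-1\right) = -28$)
$p^{3} = \left(-28\right)^{3} = -21952$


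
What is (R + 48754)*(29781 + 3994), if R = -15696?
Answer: 1116533950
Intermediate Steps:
(R + 48754)*(29781 + 3994) = (-15696 + 48754)*(29781 + 3994) = 33058*33775 = 1116533950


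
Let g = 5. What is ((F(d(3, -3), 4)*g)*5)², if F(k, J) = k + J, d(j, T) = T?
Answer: 625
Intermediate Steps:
F(k, J) = J + k
((F(d(3, -3), 4)*g)*5)² = (((4 - 3)*5)*5)² = ((1*5)*5)² = (5*5)² = 25² = 625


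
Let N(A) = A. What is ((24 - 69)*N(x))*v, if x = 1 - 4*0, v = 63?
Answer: -2835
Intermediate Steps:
x = 1 (x = 1 + 0 = 1)
((24 - 69)*N(x))*v = ((24 - 69)*1)*63 = -45*1*63 = -45*63 = -2835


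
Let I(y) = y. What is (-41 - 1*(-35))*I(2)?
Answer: -12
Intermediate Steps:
(-41 - 1*(-35))*I(2) = (-41 - 1*(-35))*2 = (-41 + 35)*2 = -6*2 = -12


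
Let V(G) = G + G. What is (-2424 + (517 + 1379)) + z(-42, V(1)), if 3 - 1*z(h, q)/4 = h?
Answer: -348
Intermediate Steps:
V(G) = 2*G
z(h, q) = 12 - 4*h
(-2424 + (517 + 1379)) + z(-42, V(1)) = (-2424 + (517 + 1379)) + (12 - 4*(-42)) = (-2424 + 1896) + (12 + 168) = -528 + 180 = -348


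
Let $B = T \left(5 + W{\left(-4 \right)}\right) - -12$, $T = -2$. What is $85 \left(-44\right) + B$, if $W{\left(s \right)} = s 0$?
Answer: $-3738$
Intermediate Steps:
$W{\left(s \right)} = 0$
$B = 2$ ($B = - 2 \left(5 + 0\right) - -12 = \left(-2\right) 5 + 12 = -10 + 12 = 2$)
$85 \left(-44\right) + B = 85 \left(-44\right) + 2 = -3740 + 2 = -3738$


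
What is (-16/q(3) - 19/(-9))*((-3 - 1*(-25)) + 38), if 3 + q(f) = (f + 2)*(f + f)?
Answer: 820/9 ≈ 91.111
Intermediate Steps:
q(f) = -3 + 2*f*(2 + f) (q(f) = -3 + (f + 2)*(f + f) = -3 + (2 + f)*(2*f) = -3 + 2*f*(2 + f))
(-16/q(3) - 19/(-9))*((-3 - 1*(-25)) + 38) = (-16/(-3 + 2*3² + 4*3) - 19/(-9))*((-3 - 1*(-25)) + 38) = (-16/(-3 + 2*9 + 12) - 19*(-⅑))*((-3 + 25) + 38) = (-16/(-3 + 18 + 12) + 19/9)*(22 + 38) = (-16/27 + 19/9)*60 = (41/27)*60 = 820/9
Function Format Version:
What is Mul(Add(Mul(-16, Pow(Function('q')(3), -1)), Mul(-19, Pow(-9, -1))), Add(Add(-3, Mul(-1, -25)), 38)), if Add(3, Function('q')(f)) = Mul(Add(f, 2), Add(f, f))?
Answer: Rational(820, 9) ≈ 91.111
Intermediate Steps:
Function('q')(f) = Add(-3, Mul(2, f, Add(2, f))) (Function('q')(f) = Add(-3, Mul(Add(f, 2), Add(f, f))) = Add(-3, Mul(Add(2, f), Mul(2, f))) = Add(-3, Mul(2, f, Add(2, f))))
Mul(Add(Mul(-16, Pow(Function('q')(3), -1)), Mul(-19, Pow(-9, -1))), Add(Add(-3, Mul(-1, -25)), 38)) = Mul(Add(Mul(-16, Pow(Add(-3, Mul(2, Pow(3, 2)), Mul(4, 3)), -1)), Mul(-19, Pow(-9, -1))), Add(Add(-3, Mul(-1, -25)), 38)) = Mul(Add(Mul(-16, Pow(Add(-3, Mul(2, 9), 12), -1)), Mul(-19, Rational(-1, 9))), Add(Add(-3, 25), 38)) = Mul(Add(Mul(-16, Pow(Add(-3, 18, 12), -1)), Rational(19, 9)), Add(22, 38)) = Mul(Add(Mul(-16, Pow(27, -1)), Rational(19, 9)), 60) = Mul(Add(Mul(-16, Rational(1, 27)), Rational(19, 9)), 60) = Mul(Add(Rational(-16, 27), Rational(19, 9)), 60) = Mul(Rational(41, 27), 60) = Rational(820, 9)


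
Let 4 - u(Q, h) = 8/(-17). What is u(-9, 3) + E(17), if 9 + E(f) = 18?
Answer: 229/17 ≈ 13.471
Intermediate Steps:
u(Q, h) = 76/17 (u(Q, h) = 4 - 8/(-17) = 4 - 8*(-1)/17 = 4 - 1*(-8/17) = 4 + 8/17 = 76/17)
E(f) = 9 (E(f) = -9 + 18 = 9)
u(-9, 3) + E(17) = 76/17 + 9 = 229/17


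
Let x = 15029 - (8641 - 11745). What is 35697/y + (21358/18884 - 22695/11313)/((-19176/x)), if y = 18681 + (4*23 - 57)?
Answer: 8736865630756723/3194711129482128 ≈ 2.7348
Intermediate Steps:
x = 18133 (x = 15029 - 1*(-3104) = 15029 + 3104 = 18133)
y = 18716 (y = 18681 + (92 - 57) = 18681 + 35 = 18716)
35697/y + (21358/18884 - 22695/11313)/((-19176/x)) = 35697/18716 + (21358/18884 - 22695/11313)/((-19176/18133)) = 35697*(1/18716) + (21358*(1/18884) - 22695*1/11313)/((-19176*1/18133)) = 35697/18716 + (10679/9442 - 7565/3771)/(-19176/18133) = 35697/18716 - 31158221/35605782*(-18133/19176) = 35697/18716 + 564992021393/682776475632 = 8736865630756723/3194711129482128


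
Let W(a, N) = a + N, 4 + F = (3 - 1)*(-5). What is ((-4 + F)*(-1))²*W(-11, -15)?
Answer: -8424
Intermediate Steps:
F = -14 (F = -4 + (3 - 1)*(-5) = -4 + 2*(-5) = -4 - 10 = -14)
W(a, N) = N + a
((-4 + F)*(-1))²*W(-11, -15) = ((-4 - 14)*(-1))²*(-15 - 11) = (-18*(-1))²*(-26) = 18²*(-26) = 324*(-26) = -8424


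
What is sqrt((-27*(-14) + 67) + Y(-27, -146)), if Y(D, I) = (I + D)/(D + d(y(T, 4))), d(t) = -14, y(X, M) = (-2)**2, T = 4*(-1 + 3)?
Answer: sqrt(755138)/41 ≈ 21.195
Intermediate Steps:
T = 8 (T = 4*2 = 8)
y(X, M) = 4
Y(D, I) = (D + I)/(-14 + D) (Y(D, I) = (I + D)/(D - 14) = (D + I)/(-14 + D))
sqrt((-27*(-14) + 67) + Y(-27, -146)) = sqrt((-27*(-14) + 67) + (-27 - 146)/(-14 - 27)) = sqrt((378 + 67) - 173/(-41)) = sqrt(445 - 1/41*(-173)) = sqrt(445 + 173/41) = sqrt(18418/41) = sqrt(755138)/41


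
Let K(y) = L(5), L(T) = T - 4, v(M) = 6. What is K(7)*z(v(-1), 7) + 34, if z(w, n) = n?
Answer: 41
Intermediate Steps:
L(T) = -4 + T
K(y) = 1 (K(y) = -4 + 5 = 1)
K(7)*z(v(-1), 7) + 34 = 1*7 + 34 = 7 + 34 = 41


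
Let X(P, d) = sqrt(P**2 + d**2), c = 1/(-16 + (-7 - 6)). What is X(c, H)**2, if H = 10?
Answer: 84101/841 ≈ 100.00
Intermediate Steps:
c = -1/29 (c = 1/(-16 - 13) = 1/(-29) = -1/29 ≈ -0.034483)
X(c, H)**2 = (sqrt((-1/29)**2 + 10**2))**2 = (sqrt(1/841 + 100))**2 = (sqrt(84101/841))**2 = (sqrt(84101)/29)**2 = 84101/841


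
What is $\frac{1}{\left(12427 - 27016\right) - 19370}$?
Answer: $- \frac{1}{33959} \approx -2.9447 \cdot 10^{-5}$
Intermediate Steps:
$\frac{1}{\left(12427 - 27016\right) - 19370} = \frac{1}{-14589 - 19370} = \frac{1}{-33959} = - \frac{1}{33959}$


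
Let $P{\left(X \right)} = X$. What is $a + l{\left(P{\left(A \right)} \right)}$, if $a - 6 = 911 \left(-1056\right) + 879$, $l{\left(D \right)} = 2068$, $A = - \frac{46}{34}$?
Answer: $-959063$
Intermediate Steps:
$A = - \frac{23}{17}$ ($A = \left(-46\right) \frac{1}{34} = - \frac{23}{17} \approx -1.3529$)
$a = -961131$ ($a = 6 + \left(911 \left(-1056\right) + 879\right) = 6 + \left(-962016 + 879\right) = 6 - 961137 = -961131$)
$a + l{\left(P{\left(A \right)} \right)} = -961131 + 2068 = -959063$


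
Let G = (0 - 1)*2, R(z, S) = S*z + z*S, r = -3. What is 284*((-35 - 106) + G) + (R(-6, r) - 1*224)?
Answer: -40800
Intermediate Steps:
R(z, S) = 2*S*z (R(z, S) = S*z + S*z = 2*S*z)
G = -2 (G = -1*2 = -2)
284*((-35 - 106) + G) + (R(-6, r) - 1*224) = 284*((-35 - 106) - 2) + (2*(-3)*(-6) - 1*224) = 284*(-141 - 2) + (36 - 224) = 284*(-143) - 188 = -40612 - 188 = -40800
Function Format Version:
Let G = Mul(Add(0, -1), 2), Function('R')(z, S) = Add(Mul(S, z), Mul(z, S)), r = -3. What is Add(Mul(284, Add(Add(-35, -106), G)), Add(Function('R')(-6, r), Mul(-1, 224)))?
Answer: -40800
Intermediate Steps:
Function('R')(z, S) = Mul(2, S, z) (Function('R')(z, S) = Add(Mul(S, z), Mul(S, z)) = Mul(2, S, z))
G = -2 (G = Mul(-1, 2) = -2)
Add(Mul(284, Add(Add(-35, -106), G)), Add(Function('R')(-6, r), Mul(-1, 224))) = Add(Mul(284, Add(Add(-35, -106), -2)), Add(Mul(2, -3, -6), Mul(-1, 224))) = Add(Mul(284, Add(-141, -2)), Add(36, -224)) = Add(Mul(284, -143), -188) = Add(-40612, -188) = -40800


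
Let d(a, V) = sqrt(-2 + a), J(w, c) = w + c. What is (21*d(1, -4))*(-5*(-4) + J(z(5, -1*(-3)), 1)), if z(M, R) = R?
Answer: 504*I ≈ 504.0*I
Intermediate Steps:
J(w, c) = c + w
(21*d(1, -4))*(-5*(-4) + J(z(5, -1*(-3)), 1)) = (21*sqrt(-2 + 1))*(-5*(-4) + (1 - 1*(-3))) = (21*sqrt(-1))*(20 + (1 + 3)) = (21*I)*(20 + 4) = (21*I)*24 = 504*I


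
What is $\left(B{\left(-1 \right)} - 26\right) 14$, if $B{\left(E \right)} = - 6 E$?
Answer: $-280$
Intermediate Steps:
$\left(B{\left(-1 \right)} - 26\right) 14 = \left(\left(-6\right) \left(-1\right) - 26\right) 14 = \left(6 - 26\right) 14 = \left(-20\right) 14 = -280$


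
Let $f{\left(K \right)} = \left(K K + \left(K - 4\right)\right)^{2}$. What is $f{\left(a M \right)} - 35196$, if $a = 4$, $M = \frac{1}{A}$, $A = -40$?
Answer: $- \frac{351792719}{10000} \approx -35179.0$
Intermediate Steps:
$M = - \frac{1}{40}$ ($M = \frac{1}{-40} = - \frac{1}{40} \approx -0.025$)
$f{\left(K \right)} = \left(-4 + K + K^{2}\right)^{2}$ ($f{\left(K \right)} = \left(K^{2} + \left(K - 4\right)\right)^{2} = \left(K^{2} + \left(-4 + K\right)\right)^{2} = \left(-4 + K + K^{2}\right)^{2}$)
$f{\left(a M \right)} - 35196 = \left(-4 + 4 \left(- \frac{1}{40}\right) + \left(4 \left(- \frac{1}{40}\right)\right)^{2}\right)^{2} - 35196 = \left(-4 - \frac{1}{10} + \left(- \frac{1}{10}\right)^{2}\right)^{2} - 35196 = \left(-4 - \frac{1}{10} + \frac{1}{100}\right)^{2} - 35196 = \left(- \frac{409}{100}\right)^{2} - 35196 = \frac{167281}{10000} - 35196 = - \frac{351792719}{10000}$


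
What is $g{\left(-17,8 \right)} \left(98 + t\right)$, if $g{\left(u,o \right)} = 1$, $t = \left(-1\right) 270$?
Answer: $-172$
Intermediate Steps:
$t = -270$
$g{\left(-17,8 \right)} \left(98 + t\right) = 1 \left(98 - 270\right) = 1 \left(-172\right) = -172$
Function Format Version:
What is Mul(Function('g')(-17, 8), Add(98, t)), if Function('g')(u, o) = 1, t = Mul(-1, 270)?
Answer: -172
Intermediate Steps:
t = -270
Mul(Function('g')(-17, 8), Add(98, t)) = Mul(1, Add(98, -270)) = Mul(1, -172) = -172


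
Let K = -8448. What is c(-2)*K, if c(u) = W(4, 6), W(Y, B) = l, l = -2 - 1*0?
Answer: 16896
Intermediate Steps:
l = -2 (l = -2 + 0 = -2)
W(Y, B) = -2
c(u) = -2
c(-2)*K = -2*(-8448) = 16896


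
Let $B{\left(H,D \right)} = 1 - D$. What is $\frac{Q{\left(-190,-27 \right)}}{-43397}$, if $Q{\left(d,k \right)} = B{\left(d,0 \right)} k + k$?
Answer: $\frac{54}{43397} \approx 0.0012443$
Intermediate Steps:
$Q{\left(d,k \right)} = 2 k$ ($Q{\left(d,k \right)} = \left(1 - 0\right) k + k = \left(1 + 0\right) k + k = 1 k + k = k + k = 2 k$)
$\frac{Q{\left(-190,-27 \right)}}{-43397} = \frac{2 \left(-27\right)}{-43397} = \left(-54\right) \left(- \frac{1}{43397}\right) = \frac{54}{43397}$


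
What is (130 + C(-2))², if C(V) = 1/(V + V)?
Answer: 269361/16 ≈ 16835.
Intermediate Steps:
C(V) = 1/(2*V)
(130 + C(-2))² = (130 + (½)/(-2))² = (130 + (½)*(-½))² = (130 - ¼)² = (519/4)² = 269361/16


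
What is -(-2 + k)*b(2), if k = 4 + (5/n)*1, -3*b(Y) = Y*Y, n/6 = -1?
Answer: 14/9 ≈ 1.5556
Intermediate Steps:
n = -6 (n = 6*(-1) = -6)
b(Y) = -Y²/3 (b(Y) = -Y*Y/3 = -Y²/3)
k = 19/6 (k = 4 + (5/(-6))*1 = 4 + (5*(-⅙))*1 = 4 - ⅚*1 = 4 - ⅚ = 19/6 ≈ 3.1667)
-(-2 + k)*b(2) = -(-2 + 19/6)*(-⅓*2²) = -7*(-⅓*4)/6 = -7*(-4)/(6*3) = -1*(-14/9) = 14/9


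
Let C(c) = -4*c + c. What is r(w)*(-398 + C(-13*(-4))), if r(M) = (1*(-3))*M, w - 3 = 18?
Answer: 34902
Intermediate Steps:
w = 21 (w = 3 + 18 = 21)
C(c) = -3*c
r(M) = -3*M
r(w)*(-398 + C(-13*(-4))) = (-3*21)*(-398 - (-39)*(-4)) = -63*(-398 - 3*52) = -63*(-398 - 156) = -63*(-554) = 34902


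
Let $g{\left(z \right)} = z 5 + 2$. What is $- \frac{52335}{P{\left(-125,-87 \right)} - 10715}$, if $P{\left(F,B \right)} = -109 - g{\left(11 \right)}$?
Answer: $\frac{5815}{1209} \approx 4.8098$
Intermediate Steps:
$g{\left(z \right)} = 2 + 5 z$ ($g{\left(z \right)} = 5 z + 2 = 2 + 5 z$)
$P{\left(F,B \right)} = -166$ ($P{\left(F,B \right)} = -109 - \left(2 + 5 \cdot 11\right) = -109 - \left(2 + 55\right) = -109 - 57 = -166$)
$- \frac{52335}{P{\left(-125,-87 \right)} - 10715} = - \frac{52335}{-166 - 10715} = - \frac{52335}{-10881} = \left(-52335\right) \left(- \frac{1}{10881}\right) = \frac{5815}{1209}$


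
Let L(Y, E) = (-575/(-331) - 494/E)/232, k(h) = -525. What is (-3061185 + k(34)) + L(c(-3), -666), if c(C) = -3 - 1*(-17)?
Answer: -9786654944416/3196467 ≈ -3.0617e+6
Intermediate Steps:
c(C) = 14 (c(C) = -3 + 17 = 14)
L(Y, E) = 575/76792 - 247/(116*E) (L(Y, E) = (-575*(-1/331) - 494/E)*(1/232) = (575/331 - 494/E)*(1/232) = 575/76792 - 247/(116*E))
(-3061185 + k(34)) + L(c(-3), -666) = (-3061185 - 525) + (1/76792)*(-163514 + 575*(-666))/(-666) = -3061710 + (1/76792)*(-1/666)*(-163514 - 382950) = -3061710 + (1/76792)*(-1/666)*(-546464) = -3061710 + 34154/3196467 = -9786654944416/3196467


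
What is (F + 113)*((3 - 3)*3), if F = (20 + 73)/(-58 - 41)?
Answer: 0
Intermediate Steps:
F = -31/33 (F = 93/(-99) = 93*(-1/99) = -31/33 ≈ -0.93939)
(F + 113)*((3 - 3)*3) = (-31/33 + 113)*((3 - 3)*3) = 3698*(0*3)/33 = (3698/33)*0 = 0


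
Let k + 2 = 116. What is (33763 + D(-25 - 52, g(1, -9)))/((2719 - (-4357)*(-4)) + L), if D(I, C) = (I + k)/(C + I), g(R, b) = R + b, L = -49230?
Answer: -956606/1811605 ≈ -0.52804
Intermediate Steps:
k = 114 (k = -2 + 116 = 114)
D(I, C) = (114 + I)/(C + I) (D(I, C) = (I + 114)/(C + I) = (114 + I)/(C + I))
(33763 + D(-25 - 52, g(1, -9)))/((2719 - (-4357)*(-4)) + L) = (33763 + (114 + (-25 - 52))/((1 - 9) + (-25 - 52)))/((2719 - (-4357)*(-4)) - 49230) = (33763 + (114 - 77)/(-8 - 77))/((2719 - 1*17428) - 49230) = (33763 + 37/(-85))/((2719 - 17428) - 49230) = (33763 - 1/85*37)/(-14709 - 49230) = (33763 - 37/85)/(-63939) = (2869818/85)*(-1/63939) = -956606/1811605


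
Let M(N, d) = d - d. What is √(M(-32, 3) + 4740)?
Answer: 2*√1185 ≈ 68.848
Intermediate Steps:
M(N, d) = 0
√(M(-32, 3) + 4740) = √(0 + 4740) = √4740 = 2*√1185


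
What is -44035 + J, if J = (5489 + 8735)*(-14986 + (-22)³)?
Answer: -364662051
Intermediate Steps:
J = -364618016 (J = 14224*(-14986 - 10648) = 14224*(-25634) = -364618016)
-44035 + J = -44035 - 364618016 = -364662051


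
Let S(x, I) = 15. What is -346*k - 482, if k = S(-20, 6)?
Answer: -5672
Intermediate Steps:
k = 15
-346*k - 482 = -346*15 - 482 = -5190 - 482 = -5672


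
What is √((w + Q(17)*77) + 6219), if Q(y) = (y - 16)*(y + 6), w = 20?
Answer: 3*√890 ≈ 89.499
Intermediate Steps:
Q(y) = (-16 + y)*(6 + y)
√((w + Q(17)*77) + 6219) = √((20 + (-96 + 17² - 10*17)*77) + 6219) = √((20 + (-96 + 289 - 170)*77) + 6219) = √((20 + 23*77) + 6219) = √((20 + 1771) + 6219) = √(1791 + 6219) = √8010 = 3*√890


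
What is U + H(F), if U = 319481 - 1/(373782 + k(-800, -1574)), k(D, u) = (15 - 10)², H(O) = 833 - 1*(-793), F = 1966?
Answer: 120032044348/373807 ≈ 3.2111e+5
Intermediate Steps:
H(O) = 1626 (H(O) = 833 + 793 = 1626)
k(D, u) = 25 (k(D, u) = 5² = 25)
U = 119424234166/373807 (U = 319481 - 1/(373782 + 25) = 319481 - 1/373807 = 119424234166/373807 ≈ 3.1948e+5)
U + H(F) = 119424234166/373807 + 1626 = 120032044348/373807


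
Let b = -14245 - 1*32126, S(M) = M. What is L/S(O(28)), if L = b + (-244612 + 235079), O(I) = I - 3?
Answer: -55904/25 ≈ -2236.2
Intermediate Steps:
O(I) = -3 + I
b = -46371 (b = -14245 - 32126 = -46371)
L = -55904 (L = -46371 + (-244612 + 235079) = -46371 - 9533 = -55904)
L/S(O(28)) = -55904/(-3 + 28) = -55904/25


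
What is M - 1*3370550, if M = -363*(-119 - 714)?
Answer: -3068171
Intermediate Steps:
M = 302379 (M = -363*(-833) = 302379)
M - 1*3370550 = 302379 - 1*3370550 = 302379 - 3370550 = -3068171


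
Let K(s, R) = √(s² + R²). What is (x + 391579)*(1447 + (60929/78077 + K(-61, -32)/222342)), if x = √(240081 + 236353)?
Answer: (391579 + √476434)*(25133172371016 + 78077*√4745)/17359796334 ≈ 5.6792e+8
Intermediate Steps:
x = √476434 ≈ 690.24
K(s, R) = √(R² + s²)
(x + 391579)*(1447 + (60929/78077 + K(-61, -32)/222342)) = (√476434 + 391579)*(1447 + (60929/78077 + √((-32)² + (-61)²)/222342)) = (391579 + √476434)*(1447 + (60929*(1/78077) + √(1024 + 3721)*(1/222342))) = (391579 + √476434)*(1447 + (60929/78077 + √4745*(1/222342))) = (391579 + √476434)*(1447 + (60929/78077 + √4745/222342)) = (391579 + √476434)*(113038348/78077 + √4745/222342)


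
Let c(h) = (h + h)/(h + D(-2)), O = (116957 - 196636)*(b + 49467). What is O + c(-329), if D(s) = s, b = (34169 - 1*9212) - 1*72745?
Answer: -44281523913/331 ≈ -1.3378e+8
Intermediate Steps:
b = -47788 (b = (34169 - 9212) - 72745 = 24957 - 72745 = -47788)
O = -133781041 (O = (116957 - 196636)*(-47788 + 49467) = -79679*1679 = -133781041)
c(h) = 2*h/(-2 + h) (c(h) = (h + h)/(h - 2) = (2*h)/(-2 + h) = 2*h/(-2 + h))
O + c(-329) = -133781041 + 2*(-329)/(-2 - 329) = -133781041 + 2*(-329)/(-331) = -133781041 + 2*(-329)*(-1/331) = -133781041 + 658/331 = -44281523913/331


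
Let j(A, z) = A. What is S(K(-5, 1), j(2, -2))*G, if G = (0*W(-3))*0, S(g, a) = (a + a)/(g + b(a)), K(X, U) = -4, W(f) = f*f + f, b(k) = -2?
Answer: 0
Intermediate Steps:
W(f) = f + f² (W(f) = f² + f = f + f²)
S(g, a) = 2*a/(-2 + g) (S(g, a) = (a + a)/(g - 2) = (2*a)/(-2 + g) = 2*a/(-2 + g))
G = 0 (G = (0*(-3*(1 - 3)))*0 = (0*(-3*(-2)))*0 = (0*6)*0 = 0*0 = 0)
S(K(-5, 1), j(2, -2))*G = (2*2/(-2 - 4))*0 = (2*2/(-6))*0 = (2*2*(-⅙))*0 = -⅔*0 = 0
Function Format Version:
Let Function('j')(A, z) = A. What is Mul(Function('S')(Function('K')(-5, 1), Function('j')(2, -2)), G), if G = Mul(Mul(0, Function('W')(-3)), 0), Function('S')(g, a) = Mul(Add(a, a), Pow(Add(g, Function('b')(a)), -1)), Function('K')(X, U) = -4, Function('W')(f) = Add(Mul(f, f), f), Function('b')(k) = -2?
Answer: 0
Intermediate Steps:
Function('W')(f) = Add(f, Pow(f, 2)) (Function('W')(f) = Add(Pow(f, 2), f) = Add(f, Pow(f, 2)))
Function('S')(g, a) = Mul(2, a, Pow(Add(-2, g), -1)) (Function('S')(g, a) = Mul(Add(a, a), Pow(Add(g, -2), -1)) = Mul(Mul(2, a), Pow(Add(-2, g), -1)) = Mul(2, a, Pow(Add(-2, g), -1)))
G = 0 (G = Mul(Mul(0, Mul(-3, Add(1, -3))), 0) = Mul(Mul(0, Mul(-3, -2)), 0) = Mul(Mul(0, 6), 0) = Mul(0, 0) = 0)
Mul(Function('S')(Function('K')(-5, 1), Function('j')(2, -2)), G) = Mul(Mul(2, 2, Pow(Add(-2, -4), -1)), 0) = Mul(Mul(2, 2, Pow(-6, -1)), 0) = Mul(Mul(2, 2, Rational(-1, 6)), 0) = Mul(Rational(-2, 3), 0) = 0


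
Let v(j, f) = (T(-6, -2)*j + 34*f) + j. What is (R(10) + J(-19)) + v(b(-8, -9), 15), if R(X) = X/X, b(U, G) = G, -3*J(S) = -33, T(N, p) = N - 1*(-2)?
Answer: 549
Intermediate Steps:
T(N, p) = 2 + N (T(N, p) = N + 2 = 2 + N)
J(S) = 11 (J(S) = -1/3*(-33) = 11)
v(j, f) = -3*j + 34*f (v(j, f) = ((2 - 6)*j + 34*f) + j = (-4*j + 34*f) + j = -3*j + 34*f)
R(X) = 1
(R(10) + J(-19)) + v(b(-8, -9), 15) = (1 + 11) + (-3*(-9) + 34*15) = 12 + (27 + 510) = 12 + 537 = 549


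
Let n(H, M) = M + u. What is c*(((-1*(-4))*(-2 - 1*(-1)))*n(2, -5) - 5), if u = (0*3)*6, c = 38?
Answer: 570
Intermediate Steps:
u = 0 (u = 0*6 = 0)
n(H, M) = M (n(H, M) = M + 0 = M)
c*(((-1*(-4))*(-2 - 1*(-1)))*n(2, -5) - 5) = 38*(((-1*(-4))*(-2 - 1*(-1)))*(-5) - 5) = 38*((4*(-2 + 1))*(-5) - 5) = 38*((4*(-1))*(-5) - 5) = 38*(-4*(-5) - 5) = 38*(20 - 5) = 38*15 = 570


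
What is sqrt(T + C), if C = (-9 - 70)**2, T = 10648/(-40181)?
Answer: sqrt(10075746294113)/40181 ≈ 78.998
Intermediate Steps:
T = -10648/40181 (T = 10648*(-1/40181) = -10648/40181 ≈ -0.26500)
C = 6241 (C = (-79)**2 = 6241)
sqrt(T + C) = sqrt(-10648/40181 + 6241) = sqrt(250758973/40181) = sqrt(10075746294113)/40181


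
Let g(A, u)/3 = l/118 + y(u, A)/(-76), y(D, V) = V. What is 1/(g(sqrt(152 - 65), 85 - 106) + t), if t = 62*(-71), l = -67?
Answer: -88541987704/389912648668813 + 793668*sqrt(87)/389912648668813 ≈ -0.00022706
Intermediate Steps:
g(A, u) = -201/118 - 3*A/76 (g(A, u) = 3*(-67/118 + A/(-76)) = 3*(-67*1/118 + A*(-1/76)) = 3*(-67/118 - A/76) = -201/118 - 3*A/76)
t = -4402
1/(g(sqrt(152 - 65), 85 - 106) + t) = 1/((-201/118 - 3*sqrt(152 - 65)/76) - 4402) = 1/((-201/118 - 3*sqrt(87)/76) - 4402) = 1/(-519637/118 - 3*sqrt(87)/76)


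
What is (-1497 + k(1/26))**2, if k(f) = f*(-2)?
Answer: 378769444/169 ≈ 2.2412e+6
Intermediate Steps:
k(f) = -2*f
(-1497 + k(1/26))**2 = (-1497 - 2/26)**2 = (-1497 - 2*1/26)**2 = (-1497 - 1/13)**2 = (-19462/13)**2 = 378769444/169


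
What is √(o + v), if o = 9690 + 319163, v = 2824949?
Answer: √3153802 ≈ 1775.9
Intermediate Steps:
o = 328853
√(o + v) = √(328853 + 2824949) = √3153802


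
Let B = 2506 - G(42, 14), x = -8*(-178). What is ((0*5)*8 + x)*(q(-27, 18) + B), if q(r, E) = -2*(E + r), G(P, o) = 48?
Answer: 3525824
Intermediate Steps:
q(r, E) = -2*E - 2*r
x = 1424
B = 2458 (B = 2506 - 1*48 = 2506 - 48 = 2458)
((0*5)*8 + x)*(q(-27, 18) + B) = ((0*5)*8 + 1424)*((-2*18 - 2*(-27)) + 2458) = (0*8 + 1424)*((-36 + 54) + 2458) = (0 + 1424)*(18 + 2458) = 1424*2476 = 3525824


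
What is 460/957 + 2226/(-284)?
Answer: -999821/135894 ≈ -7.3574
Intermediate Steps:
460/957 + 2226/(-284) = 460*(1/957) + 2226*(-1/284) = 460/957 - 1113/142 = -999821/135894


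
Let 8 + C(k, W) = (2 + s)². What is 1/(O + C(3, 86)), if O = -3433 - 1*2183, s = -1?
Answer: -1/5623 ≈ -0.00017784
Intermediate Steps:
C(k, W) = -7 (C(k, W) = -8 + (2 - 1)² = -8 + 1² = -8 + 1 = -7)
O = -5616 (O = -3433 - 2183 = -5616)
1/(O + C(3, 86)) = 1/(-5616 - 7) = 1/(-5623) = -1/5623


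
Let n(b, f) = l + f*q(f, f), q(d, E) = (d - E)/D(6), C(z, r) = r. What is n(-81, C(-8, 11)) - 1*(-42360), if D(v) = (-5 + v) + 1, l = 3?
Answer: 42363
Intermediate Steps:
D(v) = -4 + v
q(d, E) = d/2 - E/2 (q(d, E) = (d - E)/(-4 + 6) = (d - E)/2 = (d - E)*(1/2) = d/2 - E/2)
n(b, f) = 3 (n(b, f) = 3 + f*(f/2 - f/2) = 3 + f*0 = 3 + 0 = 3)
n(-81, C(-8, 11)) - 1*(-42360) = 3 - 1*(-42360) = 3 + 42360 = 42363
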